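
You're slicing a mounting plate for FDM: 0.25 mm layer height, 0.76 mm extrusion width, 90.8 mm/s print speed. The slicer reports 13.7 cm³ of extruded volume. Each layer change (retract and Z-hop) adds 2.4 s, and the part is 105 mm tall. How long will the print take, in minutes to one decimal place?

30.0 minutes

Bead cross-section: 0.25 × 0.76 → 0.19 mm².
Path length: 13700 mm³ / 0.19 mm² → 72105.3 mm.
Print-move time = 72105.3 / 90.8, so 794.1 s.
Layer count = ceil(105 / 0.25) = 420.
Z-hop total: 420 × 2.4 → 1008 s.
Total = 794.1 + 1008 = 1802.1 s = 30.0 minutes.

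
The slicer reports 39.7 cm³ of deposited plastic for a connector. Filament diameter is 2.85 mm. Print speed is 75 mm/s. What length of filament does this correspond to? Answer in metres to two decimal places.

6.22 m

Cross-section of 2.85 mm filament: π·(2.85/2)² = 6.3794 mm².
L = 39700 mm³ / 6.3794 mm² = 6223.16 mm, i.e. 6.22 m.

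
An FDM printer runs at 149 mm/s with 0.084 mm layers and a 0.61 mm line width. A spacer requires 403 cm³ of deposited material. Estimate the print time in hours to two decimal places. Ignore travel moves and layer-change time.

14.66 hours

Extrusion cross-section = 0.084 × 0.61 = 0.05124 mm².
Total extruded path = 403000/0.05124 = 7864949.3 mm.
Time extruding = 7864949.3 / 149, so 52784.9 s.
That's 52784.9 s → 14.66 hours.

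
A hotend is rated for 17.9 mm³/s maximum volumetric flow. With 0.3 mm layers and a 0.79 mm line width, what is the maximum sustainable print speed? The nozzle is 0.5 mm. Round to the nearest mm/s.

A = 0.3 × 0.79 = 0.237 mm².
v_max = Q/A = 17.9/0.237 = 75.53 mm/s → 76 mm/s.

76 mm/s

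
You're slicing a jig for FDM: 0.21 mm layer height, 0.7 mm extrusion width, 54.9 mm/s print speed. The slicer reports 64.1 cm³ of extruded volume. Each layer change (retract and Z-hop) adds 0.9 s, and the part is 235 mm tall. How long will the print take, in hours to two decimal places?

Extrusion cross-section: 0.21 × 0.7 → 0.147 mm².
Toolpath length = 64.1 cm³ / 0.147 mm² = 64100 / 0.147 = 436054.4 mm.
Extrusion time = 436054.4 / 54.9, so 7942.7 s.
Number of layers: 235 / 0.21 → 1120 (rounded up).
Non-print overhead = 1120 × 0.9, so 1008 s.
Total = 7942.7 + 1008 = 8950.7 s = 2.49 hours.

2.49 hours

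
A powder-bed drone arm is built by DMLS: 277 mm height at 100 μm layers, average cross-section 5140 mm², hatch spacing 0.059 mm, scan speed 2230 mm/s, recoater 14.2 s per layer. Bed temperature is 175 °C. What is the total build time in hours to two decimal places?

40.99 hours

Number of layers: 277 / 0.1 → 2770 (rounded up).
Per-layer scan distance = 5140 / 0.059 = 87118.6 mm.
Per-layer scan time = 87118.6 / 2230, so 39.0666 s.
Per-layer time = 39.0666 + 14.2 = 53.2666 s.
Build time = 2770 × 53.2666 = 147548.482 s = 40.99 hours.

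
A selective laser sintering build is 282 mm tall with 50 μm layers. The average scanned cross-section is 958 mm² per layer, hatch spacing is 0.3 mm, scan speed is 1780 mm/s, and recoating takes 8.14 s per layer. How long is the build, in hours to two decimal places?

15.56 hours

Layers = ⌈282/0.05⌉ = 5640.
Per-layer scan distance = 958 / 0.3, so 3193.3 mm.
Per-layer scan time: 3193.3 / 1780 → 1.794 s.
Time per layer = 1.794 + 8.14, so 9.934 s.
Build time = 5640 × 9.934 = 56027.76 s = 15.56 hours.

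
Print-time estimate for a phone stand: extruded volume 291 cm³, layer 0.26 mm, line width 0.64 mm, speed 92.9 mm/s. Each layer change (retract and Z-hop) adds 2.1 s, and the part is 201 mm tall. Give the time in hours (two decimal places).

Bead cross-section: 0.26 × 0.64 → 0.1664 mm².
Toolpath length = 291 cm³ / 0.1664 mm² = 291000 / 0.1664 = 1748798.1 mm.
Extrusion time = 1748798.1 / 92.9 = 18824.5 s.
Layers = ⌈201/0.26⌉ = 774.
Z-hop total = 774 × 2.1 = 1625.4 s.
Altogether 18824.5 + 1625.4 = 20449.9 s, i.e. 5.68 hours.

5.68 hours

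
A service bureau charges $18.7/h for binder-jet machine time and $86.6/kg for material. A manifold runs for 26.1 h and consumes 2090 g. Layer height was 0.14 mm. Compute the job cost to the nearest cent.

$669.06

Time charge: 18.7 × 26.1 → $488.07.
Material charge = 86.6 × 2090/1000, so $180.994.
Total = 488.07 + 180.994 = 669.064 ≈ $669.06.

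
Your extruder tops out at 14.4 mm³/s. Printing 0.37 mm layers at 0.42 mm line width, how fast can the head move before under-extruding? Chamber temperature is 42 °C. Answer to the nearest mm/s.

Bead cross-section = 0.37 × 0.42 = 0.1554 mm².
v_max = Q/A = 14.4/0.1554 = 92.66 mm/s → 93 mm/s.

93 mm/s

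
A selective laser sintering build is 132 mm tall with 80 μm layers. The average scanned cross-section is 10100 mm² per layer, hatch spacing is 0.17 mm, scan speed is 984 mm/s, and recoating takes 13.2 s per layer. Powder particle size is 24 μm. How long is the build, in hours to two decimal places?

33.72 hours

Layer count = ceil(132 / 0.08) = 1650.
Hatch length per layer: 10100 / 0.17 → 59411.8 mm.
Laser time per layer: 59411.8 / 984 → 60.3778 s.
Per-layer time: 60.3778 + 13.2 → 73.5778 s.
Build time = 1650 × 73.5778 = 121403.37 s = 33.72 hours.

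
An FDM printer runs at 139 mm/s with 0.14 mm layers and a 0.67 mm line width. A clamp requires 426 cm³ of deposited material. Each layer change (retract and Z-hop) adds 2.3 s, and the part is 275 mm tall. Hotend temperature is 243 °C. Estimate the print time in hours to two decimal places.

10.33 hours

Line area: 0.14 × 0.67 → 0.0938 mm².
Total extruded path = 426000/0.0938 = 4541577.8 mm.
Time extruding: 4541577.8 / 139 → 32673.2 s.
Number of layers: 275 / 0.14 → 1965 (rounded up).
Layer-change overhead = 1965 × 2.3, so 4519.5 s.
Altogether 32673.2 + 4519.5 = 37192.7 s, i.e. 10.33 hours.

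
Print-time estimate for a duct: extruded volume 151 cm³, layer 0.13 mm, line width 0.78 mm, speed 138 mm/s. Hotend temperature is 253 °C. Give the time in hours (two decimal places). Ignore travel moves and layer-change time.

3.00 hours

Bead cross-section: 0.13 × 0.78 → 0.1014 mm².
Toolpath length = 151 cm³ / 0.1014 mm² = 151000 / 0.1014 = 1489151.9 mm.
Print-move time = 1489151.9 / 138 = 10791 s.
10791 s = 3.00 hours.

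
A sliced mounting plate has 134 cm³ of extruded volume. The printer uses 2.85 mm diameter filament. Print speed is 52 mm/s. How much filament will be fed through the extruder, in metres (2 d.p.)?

21.01 m

Cross-section of 2.85 mm filament: π·(2.85/2)² = 6.3794 mm².
L = 134000 mm³ / 6.3794 mm² = 21005.11 mm, i.e. 21.01 m.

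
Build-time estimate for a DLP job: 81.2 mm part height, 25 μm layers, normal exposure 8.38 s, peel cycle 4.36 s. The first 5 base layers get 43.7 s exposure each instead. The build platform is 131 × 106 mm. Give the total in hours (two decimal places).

Layer count = ceil(81.2 / 0.025) = 3248.
Bottom layers = 5 × (43.7 + 4.36) = 240.3 s.
Regular layers = 3243 × (8.38 + 4.36) = 41315.82 s.
Total = 240.3 + 41315.82 = 41556.12 s = 11.54 hours.

11.54 hours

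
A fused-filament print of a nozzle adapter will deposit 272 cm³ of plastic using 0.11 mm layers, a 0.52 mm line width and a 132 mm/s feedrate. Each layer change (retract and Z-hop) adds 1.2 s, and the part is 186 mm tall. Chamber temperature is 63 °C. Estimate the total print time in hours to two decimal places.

Line area: 0.11 × 0.52 → 0.0572 mm².
Path length: 272000 mm³ / 0.0572 mm² → 4755244.8 mm.
Extrusion time: 4755244.8 / 132 → 36024.6 s.
Number of layers: 186 / 0.11 → 1691 (rounded up).
Non-print overhead: 1691 × 1.2 → 2029.2 s.
Total = 36024.6 + 2029.2 = 38053.8 s = 10.57 hours.

10.57 hours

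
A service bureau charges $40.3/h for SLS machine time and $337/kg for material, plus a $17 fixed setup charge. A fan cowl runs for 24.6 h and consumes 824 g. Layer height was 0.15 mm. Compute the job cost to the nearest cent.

Machine cost = 40.3 × 24.6, so $991.38.
Material cost = 337 × 824/1000 = $277.688.
Adding setup: 991.38 + 277.688 + 17 → 1286.068 ≈ $1286.07.

$1286.07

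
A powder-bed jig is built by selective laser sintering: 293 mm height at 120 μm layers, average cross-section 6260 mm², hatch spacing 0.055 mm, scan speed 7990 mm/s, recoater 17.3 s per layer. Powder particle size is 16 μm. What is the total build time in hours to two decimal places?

Layers = ⌈293/0.12⌉ = 2442.
Hatch length per layer = 6260 / 0.055, so 113818.2 mm.
Laser time per layer = 113818.2 / 7990, so 14.2451 s.
Per-layer time = 14.2451 + 17.3, so 31.5451 s.
Total: 2442 × 31.5451 s = 77033.1342 s → 21.40 hours.

21.40 hours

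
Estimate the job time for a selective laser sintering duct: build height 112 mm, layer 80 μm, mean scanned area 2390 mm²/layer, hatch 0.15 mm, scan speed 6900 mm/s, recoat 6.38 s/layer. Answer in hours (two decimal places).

Layers = ⌈112/0.08⌉ = 1400.
Per-layer scan distance = 2390 / 0.15 = 15933.3 mm.
Per-layer scan time = 15933.3 / 6900 = 2.3092 s.
Layer cycle: 2.3092 + 6.38 → 8.6892 s.
Build time = 1400 × 8.6892 = 12164.88 s = 3.38 hours.

3.38 hours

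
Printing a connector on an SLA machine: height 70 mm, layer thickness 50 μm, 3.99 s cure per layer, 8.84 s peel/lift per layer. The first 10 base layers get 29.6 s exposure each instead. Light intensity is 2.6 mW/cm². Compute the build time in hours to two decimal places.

Layers = ⌈70/0.05⌉ = 1400.
Bottom layers = 10 × (29.6 + 8.84) = 384.4 s.
Normal layers = 1390 × (3.99 + 8.84) = 17833.7 s.
Total = 384.4 + 17833.7 = 18218.1 s = 5.06 hours.

5.06 hours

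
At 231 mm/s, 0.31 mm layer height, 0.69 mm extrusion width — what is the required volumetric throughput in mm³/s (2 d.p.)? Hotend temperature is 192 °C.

A = 0.31 × 0.69 = 0.2139 mm².
Volumetric flow = 231 × 0.2139 = 49.41 mm³/s.

49.41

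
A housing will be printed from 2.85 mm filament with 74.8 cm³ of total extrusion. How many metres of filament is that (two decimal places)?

Cross-section of 2.85 mm filament: π·(2.85/2)² = 6.3794 mm².
Length = 74.8 cm³ / 6.3794 mm² = 74800 / 6.3794 = 11725.24 mm = 11.73 m.

11.73 m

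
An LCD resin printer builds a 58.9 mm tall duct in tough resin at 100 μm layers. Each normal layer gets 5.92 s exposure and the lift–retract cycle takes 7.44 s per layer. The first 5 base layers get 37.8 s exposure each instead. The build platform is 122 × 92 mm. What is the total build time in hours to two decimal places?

Layer count = ceil(58.9 / 0.1) = 589.
Bottom layers: 5 × (37.8 + 7.44) → 226.2 s.
Normal layers: 584 × (5.92 + 7.44) → 7802.24 s.
Total = 226.2 + 7802.24 = 8028.44 s = 2.23 hours.

2.23 hours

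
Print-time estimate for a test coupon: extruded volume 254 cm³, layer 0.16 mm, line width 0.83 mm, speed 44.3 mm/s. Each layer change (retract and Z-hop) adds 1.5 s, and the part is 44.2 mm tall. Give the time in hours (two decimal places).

12.11 hours

Bead cross-section: 0.16 × 0.83 → 0.1328 mm².
Total extruded path = 254000/0.1328 = 1912650.6 mm.
Extrusion time = 1912650.6 / 44.3, so 43175 s.
Number of layers: 44.2 / 0.16 → 277 (rounded up).
Non-print overhead = 277 × 1.5 = 415.5 s.
Altogether 43175 + 415.5 = 43590.5 s, i.e. 12.11 hours.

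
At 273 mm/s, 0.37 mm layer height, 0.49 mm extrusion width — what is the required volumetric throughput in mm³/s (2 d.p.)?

49.49

Extrusion cross-section = 0.37 × 0.49 = 0.1813 mm².
Q = v·A = 273 × 0.1813 = 49.49 mm³/s.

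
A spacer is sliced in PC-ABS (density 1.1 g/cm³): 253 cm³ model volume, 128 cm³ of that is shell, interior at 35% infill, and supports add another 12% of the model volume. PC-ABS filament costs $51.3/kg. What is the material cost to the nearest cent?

$11.41

Infill region: 253 − 128 → 125 cm³.
Infill deposited = 0.35 × 125 = 43.75 cm³.
Support = 0.12 × 253 = 30.36 cm³.
Total printed volume = 128 + 43.75 + 30.36 = 202.11 cm³.
Mass = 202.11 × 1.1 = 222.321 g.
At $51.3/kg: 222.321/1000 × 51.3 = $11.41.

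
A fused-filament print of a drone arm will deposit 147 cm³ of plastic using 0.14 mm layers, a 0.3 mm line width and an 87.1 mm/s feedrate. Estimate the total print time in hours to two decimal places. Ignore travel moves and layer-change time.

Extrusion cross-section = 0.14 × 0.3, so 0.042 mm².
Total extruded path = 147000/0.042 = 3500000 mm.
Extrusion time = 3500000 / 87.1 = 40183.7 s.
40183.7 s = 11.16 hours.

11.16 hours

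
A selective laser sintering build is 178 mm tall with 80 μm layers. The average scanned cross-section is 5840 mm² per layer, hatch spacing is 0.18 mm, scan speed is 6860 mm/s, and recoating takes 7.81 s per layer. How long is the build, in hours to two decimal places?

7.75 hours

Number of layers: 178 / 0.08 → 2225 (rounded up).
Hatch length per layer: 5840 / 0.18 → 32444.4 mm.
Scan time per layer = 32444.4 / 6860, so 4.7295 s.
Per-layer time = 4.7295 + 7.81 = 12.5395 s.
2225 layers × 12.5395 s/layer = 27900.3875 s, i.e. 7.75 hours.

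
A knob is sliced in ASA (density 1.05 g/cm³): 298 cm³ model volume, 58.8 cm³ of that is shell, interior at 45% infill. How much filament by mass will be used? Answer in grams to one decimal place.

Infill region: 298 − 58.8 → 239.2 cm³.
Infill volume = 0.45 × 239.2, so 107.64 cm³.
Total extruded = 58.8 + 107.64 = 166.44 cm³.
Mass: 166.44 × 1.05 → 174.762 g.

174.8 g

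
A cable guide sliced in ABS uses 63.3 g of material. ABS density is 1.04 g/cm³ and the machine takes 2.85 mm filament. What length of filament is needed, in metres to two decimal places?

9.54 m

Volume = 63.3 g / 1.04 g·cm⁻³ = 60.8654 cm³ = 60865.4 mm³.
Cross-section of 2.85 mm filament: π·(2.85/2)² = 6.3794 mm².
L = V/A = 60865.4/6.3794 = 9540.93 mm → 9.54 m.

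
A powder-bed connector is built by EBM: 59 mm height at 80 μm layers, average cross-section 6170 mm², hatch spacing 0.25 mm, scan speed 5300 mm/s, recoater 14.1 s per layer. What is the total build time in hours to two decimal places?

Layers = ⌈59/0.08⌉ = 738.
Hatch length per layer: 6170 / 0.25 → 24680 mm.
Per-layer scan time: 24680 / 5300 → 4.6566 s.
Layer cycle = 4.6566 + 14.1 = 18.7566 s.
Total: 738 × 18.7566 s = 13842.3708 s → 3.85 hours.

3.85 hours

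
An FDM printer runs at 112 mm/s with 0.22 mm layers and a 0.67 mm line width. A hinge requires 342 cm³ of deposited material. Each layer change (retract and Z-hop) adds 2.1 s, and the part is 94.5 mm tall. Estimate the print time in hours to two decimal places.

Bead cross-section = 0.22 × 0.67, so 0.1474 mm².
Total extruded path = 342000/0.1474 = 2320217.1 mm.
Extrusion time = 2320217.1 / 112 = 20716.2 s.
Layer count = ceil(94.5 / 0.22) = 430.
Z-hop total = 430 × 2.1, so 903 s.
Total = 20716.2 + 903 = 21619.2 s = 6.01 hours.

6.01 hours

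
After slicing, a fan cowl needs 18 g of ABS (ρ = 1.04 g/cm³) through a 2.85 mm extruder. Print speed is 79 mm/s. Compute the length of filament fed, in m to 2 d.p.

2.71 m

Volume = 18 g / 1.04 g·cm⁻³ = 17.3077 cm³ = 17307.7 mm³.
Cross-section of 2.85 mm filament: π·(2.85/2)² = 6.3794 mm².
Length = 17307.7 / 6.3794 = 2713.06 mm = 2.71 m.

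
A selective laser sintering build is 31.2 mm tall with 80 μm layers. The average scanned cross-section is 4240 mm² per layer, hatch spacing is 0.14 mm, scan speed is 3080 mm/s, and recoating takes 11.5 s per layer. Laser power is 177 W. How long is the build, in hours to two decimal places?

2.31 hours

Number of layers: 31.2 / 0.08 → 390 (rounded up).
Scan path per layer = 4240 / 0.14, so 30285.7 mm.
Scan time per layer: 30285.7 / 3080 → 9.833 s.
Layer cycle: 9.833 + 11.5 → 21.333 s.
Build time = 390 × 21.333 = 8319.87 s = 2.31 hours.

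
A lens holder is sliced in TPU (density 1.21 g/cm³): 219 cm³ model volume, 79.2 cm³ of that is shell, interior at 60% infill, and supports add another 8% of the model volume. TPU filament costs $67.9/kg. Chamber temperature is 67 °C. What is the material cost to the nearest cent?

Volume inside the shell = 219 − 79.2, so 139.8 cm³.
Infill deposited = 0.60 × 139.8 = 83.88 cm³.
Support = 0.08 × 219, so 17.52 cm³.
Total printed volume = 79.2 + 83.88 + 17.52, so 180.6 cm³.
Mass: 180.6 × 1.21 → 218.526 g.
Cost = 218.526 g / 1000 × $67.9/kg = $14.84.

$14.84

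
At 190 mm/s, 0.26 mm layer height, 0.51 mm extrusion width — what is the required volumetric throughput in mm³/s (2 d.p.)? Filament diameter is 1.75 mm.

25.19

Extrusion cross-section = 0.26 × 0.51, so 0.1326 mm².
Volumetric flow = 190 × 0.1326 = 25.19 mm³/s.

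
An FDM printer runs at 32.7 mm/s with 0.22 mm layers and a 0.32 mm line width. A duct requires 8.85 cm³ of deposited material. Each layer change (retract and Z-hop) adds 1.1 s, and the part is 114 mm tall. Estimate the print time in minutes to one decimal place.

Line area = 0.22 × 0.32, so 0.0704 mm².
Toolpath length = 8.85 cm³ / 0.0704 mm² = 8850 / 0.0704 = 125710.2 mm.
Print-move time = 125710.2 / 32.7, so 3844.3 s.
Layers = ⌈114/0.22⌉ = 519.
Layer-change overhead = 519 × 1.1, so 570.9 s.
Total = 3844.3 + 570.9 = 4415.2 s = 73.6 minutes.

73.6 minutes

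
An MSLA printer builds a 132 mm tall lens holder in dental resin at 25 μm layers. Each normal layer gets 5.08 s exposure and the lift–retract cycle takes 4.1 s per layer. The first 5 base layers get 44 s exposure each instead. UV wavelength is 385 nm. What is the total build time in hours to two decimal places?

13.52 hours

Number of layers: 132 / 0.025 → 5280 (rounded up).
Burn-in layers = 5 × (44 + 4.1) = 240.5 s.
Regular layers = 5275 × (5.08 + 4.1) = 48424.5 s.
Total = 240.5 + 48424.5 = 48665 s = 13.52 hours.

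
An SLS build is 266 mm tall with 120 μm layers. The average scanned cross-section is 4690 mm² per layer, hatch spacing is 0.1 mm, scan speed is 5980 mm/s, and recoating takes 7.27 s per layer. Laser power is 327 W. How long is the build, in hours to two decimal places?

Number of layers: 266 / 0.12 → 2217 (rounded up).
Scan path per layer = 4690 / 0.1, so 46900 mm.
Scan time per layer = 46900 / 5980, so 7.8428 s.
Time per layer = 7.8428 + 7.27, so 15.1128 s.
Total: 2217 × 15.1128 s = 33505.0776 s → 9.31 hours.

9.31 hours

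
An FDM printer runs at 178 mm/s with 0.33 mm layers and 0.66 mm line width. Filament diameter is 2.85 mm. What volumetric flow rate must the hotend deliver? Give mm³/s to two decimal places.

Extrusion cross-section = 0.33 × 0.66 = 0.2178 mm².
Volumetric flow = 178 × 0.2178 = 38.77 mm³/s.

38.77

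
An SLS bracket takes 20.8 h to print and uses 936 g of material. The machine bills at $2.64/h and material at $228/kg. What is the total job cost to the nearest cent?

$268.32

Time charge: 2.64 × 20.8 → $54.912.
Material charge: 228 × 936/1000 → $213.408.
Job cost: 54.912 + 213.408 = $268.32.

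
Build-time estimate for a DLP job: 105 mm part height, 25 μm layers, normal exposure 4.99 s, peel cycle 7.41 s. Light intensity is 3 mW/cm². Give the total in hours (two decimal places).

14.47 hours

Layer count = ceil(105 / 0.025) = 4200.
Per-layer time = 4.99 + 7.41 = 12.4 s.
Total = 4200 × 12.4 = 52080 s = 14.47 hours.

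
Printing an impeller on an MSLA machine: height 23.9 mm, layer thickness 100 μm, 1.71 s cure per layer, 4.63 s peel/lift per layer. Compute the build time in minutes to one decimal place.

25.3 minutes

Layers = ⌈23.9/0.1⌉ = 239.
Per-layer time = 1.71 + 4.63 = 6.34 s.
Build time: 239 × 6.34 s = 1515.26 s, i.e. 25.3 minutes.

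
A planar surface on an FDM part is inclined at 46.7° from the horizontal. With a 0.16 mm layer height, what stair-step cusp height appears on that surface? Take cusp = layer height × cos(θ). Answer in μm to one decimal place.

109.7 μm

h_c = t·cos θ = 0.16 × 0.6858 = 0.109728 mm (109.7 μm).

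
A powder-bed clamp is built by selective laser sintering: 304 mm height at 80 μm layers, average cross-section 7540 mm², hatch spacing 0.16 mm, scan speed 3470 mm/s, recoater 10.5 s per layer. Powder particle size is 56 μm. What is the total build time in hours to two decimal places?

Number of layers: 304 / 0.08 → 3800 (rounded up).
Per-layer scan distance = 7540 / 0.16, so 47125 mm.
Per-layer scan time: 47125 / 3470 → 13.5807 s.
Time per layer = 13.5807 + 10.5, so 24.0807 s.
Total: 3800 × 24.0807 s = 91506.66 s → 25.42 hours.

25.42 hours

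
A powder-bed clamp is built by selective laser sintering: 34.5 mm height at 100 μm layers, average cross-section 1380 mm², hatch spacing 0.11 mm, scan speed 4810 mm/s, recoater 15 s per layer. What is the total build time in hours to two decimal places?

Number of layers: 34.5 / 0.1 → 345 (rounded up).
Per-layer scan distance: 1380 / 0.11 → 12545.5 mm.
Laser time per layer: 12545.5 / 4810 → 2.6082 s.
Layer cycle = 2.6082 + 15 = 17.6082 s.
Build time = 345 × 17.6082 = 6074.829 s = 1.69 hours.

1.69 hours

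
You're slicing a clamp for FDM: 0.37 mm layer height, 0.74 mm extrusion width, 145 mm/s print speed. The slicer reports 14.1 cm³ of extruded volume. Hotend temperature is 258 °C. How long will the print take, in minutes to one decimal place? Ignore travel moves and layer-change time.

Bead cross-section = 0.37 × 0.74, so 0.2738 mm².
Path length: 14100 mm³ / 0.2738 mm² → 51497.4 mm.
Extrusion time = 51497.4 / 145, so 355.2 s.
That's 355.2 s → 5.9 minutes.

5.9 minutes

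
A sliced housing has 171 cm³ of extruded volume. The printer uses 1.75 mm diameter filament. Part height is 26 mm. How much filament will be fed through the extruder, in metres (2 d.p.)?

Filament cross-section = π × (1.75/2)² = 2.4053 mm².
Length = 171 cm³ / 2.4053 mm² = 171000 / 2.4053 = 71093 mm = 71.09 m.

71.09 m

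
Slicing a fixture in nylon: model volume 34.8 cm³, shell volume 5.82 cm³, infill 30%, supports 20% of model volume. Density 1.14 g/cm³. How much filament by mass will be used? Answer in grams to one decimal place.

Interior volume: 34.8 − 5.82 → 28.98 cm³.
Deposited infill: 0.30 × 28.98 → 8.694 cm³.
Support = 0.20 × 34.8, so 6.96 cm³.
Total printed volume = 5.82 + 8.694 + 6.96 = 21.474 cm³.
Mass = 21.474 × 1.14 = 24.48036 g.

24.5 g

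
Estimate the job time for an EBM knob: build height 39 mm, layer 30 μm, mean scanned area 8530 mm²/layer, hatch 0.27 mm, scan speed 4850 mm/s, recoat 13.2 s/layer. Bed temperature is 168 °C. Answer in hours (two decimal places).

Layer count = ceil(39 / 0.03) = 1300.
Scan path per layer = 8530 / 0.27, so 31592.6 mm.
Per-layer scan time: 31592.6 / 4850 → 6.5139 s.
Time per layer = 6.5139 + 13.2, so 19.7139 s.
1300 layers × 19.7139 s/layer = 25628.07 s, i.e. 7.12 hours.

7.12 hours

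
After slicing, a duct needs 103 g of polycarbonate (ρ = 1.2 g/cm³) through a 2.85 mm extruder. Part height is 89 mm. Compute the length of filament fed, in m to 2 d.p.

13.45 m

Extruded volume: 103/1.2 = 85.8333 cm³ (85833.3 mm³).
Filament cross-section = π × (2.85/2)² = 6.3794 mm².
Length = 85833.3 / 6.3794 = 13454.76 mm = 13.45 m.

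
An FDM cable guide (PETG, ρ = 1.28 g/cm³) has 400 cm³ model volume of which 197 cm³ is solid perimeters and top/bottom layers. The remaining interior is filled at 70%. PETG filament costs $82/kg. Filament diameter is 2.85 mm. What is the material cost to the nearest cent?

Interior volume: 400 − 197 → 203 cm³.
Infill volume = 0.70 × 203, so 142.1 cm³.
Total printed volume = 197 + 142.1 = 339.1 cm³.
Mass = 339.1 × 1.28 = 434.048 g.
Cost = 434.048 g / 1000 × $82/kg = $35.59.

$35.59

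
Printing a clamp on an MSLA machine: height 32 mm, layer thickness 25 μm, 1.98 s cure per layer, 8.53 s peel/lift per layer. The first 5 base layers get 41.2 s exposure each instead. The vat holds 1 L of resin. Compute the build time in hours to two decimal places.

3.79 hours

Layers = ⌈32/0.025⌉ = 1280.
Base layers = 5 × (41.2 + 8.53), so 248.65 s.
Normal layers = 1275 × (1.98 + 8.53) = 13400.25 s.
Total = 248.65 + 13400.25 = 13648.9 s = 3.79 hours.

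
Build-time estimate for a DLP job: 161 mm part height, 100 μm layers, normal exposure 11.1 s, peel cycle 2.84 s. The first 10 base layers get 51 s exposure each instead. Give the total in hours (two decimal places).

6.35 hours

Layers = ⌈161/0.1⌉ = 1610.
Bottom layers = 10 × (51 + 2.84) = 538.4 s.
Regular layers = 1600 × (11.1 + 2.84), so 22304 s.
Total = 538.4 + 22304 = 22842.4 s = 6.35 hours.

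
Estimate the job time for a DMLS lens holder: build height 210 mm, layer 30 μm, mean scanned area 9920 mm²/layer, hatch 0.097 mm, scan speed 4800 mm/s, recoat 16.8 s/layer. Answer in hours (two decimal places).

74.09 hours

Number of layers: 210 / 0.03 → 7000 (rounded up).
Per-layer scan distance = 9920 / 0.097, so 102268 mm.
Laser time per layer = 102268 / 4800, so 21.3058 s.
Layer cycle = 21.3058 + 16.8, so 38.1058 s.
Total: 7000 × 38.1058 s = 266740.6 s → 74.09 hours.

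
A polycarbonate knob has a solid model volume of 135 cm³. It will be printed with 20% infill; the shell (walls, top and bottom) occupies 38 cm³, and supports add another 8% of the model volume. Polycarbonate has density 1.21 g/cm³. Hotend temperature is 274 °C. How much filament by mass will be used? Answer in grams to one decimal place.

Interior volume = 135 − 38 = 97 cm³.
Infill volume: 0.20 × 97 → 19.4 cm³.
Support = 0.08 × 135 = 10.8 cm³.
Deposited volume = 38 + 19.4 + 10.8, so 68.2 cm³.
Mass = 68.2 × 1.21, so 82.522 g.

82.5 g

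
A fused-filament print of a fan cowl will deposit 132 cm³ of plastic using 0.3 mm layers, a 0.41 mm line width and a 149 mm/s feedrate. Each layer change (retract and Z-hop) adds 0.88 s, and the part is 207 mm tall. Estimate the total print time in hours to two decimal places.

2.17 hours

Line area = 0.3 × 0.41, so 0.123 mm².
Toolpath length = 132 cm³ / 0.123 mm² = 132000 / 0.123 = 1073170.7 mm.
Print-move time: 1073170.7 / 149 → 7202.5 s.
Number of layers: 207 / 0.3 → 690 (rounded up).
Z-hop total = 690 × 0.88 = 607.2 s.
Total = 7202.5 + 607.2 = 7809.7 s = 2.17 hours.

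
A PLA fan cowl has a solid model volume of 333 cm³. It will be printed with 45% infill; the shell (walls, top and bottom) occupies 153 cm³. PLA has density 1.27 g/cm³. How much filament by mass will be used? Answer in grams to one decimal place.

297.2 g

Volume inside the shell = 333 − 153 = 180 cm³.
Infill deposited = 0.45 × 180 = 81 cm³.
Total extruded = 153 + 81, so 234 cm³.
Mass = 234 × 1.27, so 297.18 g.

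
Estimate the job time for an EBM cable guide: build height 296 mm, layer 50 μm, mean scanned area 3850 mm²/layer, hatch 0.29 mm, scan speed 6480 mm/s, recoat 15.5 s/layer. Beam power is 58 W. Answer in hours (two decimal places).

28.86 hours

Layer count = ceil(296 / 0.05) = 5920.
Per-layer scan distance = 3850 / 0.29 = 13275.9 mm.
Scan time per layer: 13275.9 / 6480 → 2.0488 s.
Time per layer = 2.0488 + 15.5, so 17.5488 s.
Total: 5920 × 17.5488 s = 103888.896 s → 28.86 hours.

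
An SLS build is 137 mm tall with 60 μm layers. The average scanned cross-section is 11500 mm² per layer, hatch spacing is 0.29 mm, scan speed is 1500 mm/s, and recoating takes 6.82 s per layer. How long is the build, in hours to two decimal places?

21.10 hours

Layer count = ceil(137 / 0.06) = 2284.
Scan path per layer: 11500 / 0.29 → 39655.2 mm.
Scan time per layer = 39655.2 / 1500, so 26.4368 s.
Time per layer: 26.4368 + 6.82 → 33.2568 s.
2284 layers × 33.2568 s/layer = 75958.5312 s, i.e. 21.10 hours.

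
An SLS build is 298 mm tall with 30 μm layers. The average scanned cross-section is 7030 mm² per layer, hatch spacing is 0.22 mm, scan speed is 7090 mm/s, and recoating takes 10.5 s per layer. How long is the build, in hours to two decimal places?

41.41 hours

Number of layers: 298 / 0.03 → 9934 (rounded up).
Scan path per layer = 7030 / 0.22 = 31954.5 mm.
Scan time per layer = 31954.5 / 7090, so 4.507 s.
Time per layer = 4.507 + 10.5, so 15.007 s.
Build time = 9934 × 15.007 = 149079.538 s = 41.41 hours.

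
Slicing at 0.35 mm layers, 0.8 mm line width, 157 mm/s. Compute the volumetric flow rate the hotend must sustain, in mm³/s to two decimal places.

43.96

Extrusion cross-section = 0.35 × 0.8, so 0.28 mm².
Volumetric flow = 157 × 0.28 = 43.96 mm³/s.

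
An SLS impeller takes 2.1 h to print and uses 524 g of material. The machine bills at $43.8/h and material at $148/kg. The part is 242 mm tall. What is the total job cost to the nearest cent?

Machine-time cost: 43.8 × 2.1 → $91.98.
Material charge = 148 × 524/1000 = $77.552.
Job cost: 91.98 + 77.552 = 169.532 ≈ $169.53.

$169.53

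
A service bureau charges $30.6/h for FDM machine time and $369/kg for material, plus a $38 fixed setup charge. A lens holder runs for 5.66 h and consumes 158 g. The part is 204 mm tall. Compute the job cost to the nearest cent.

$269.50

Machine-time cost: 30.6 × 5.66 → $173.196.
Material charge = 369 × 158/1000 = $58.302.
Adding setup: 173.196 + 58.302 + 38 → 269.498 ≈ $269.50.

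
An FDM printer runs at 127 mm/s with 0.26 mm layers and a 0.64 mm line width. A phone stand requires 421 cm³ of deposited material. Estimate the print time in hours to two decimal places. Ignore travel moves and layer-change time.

5.53 hours

Line area = 0.26 × 0.64, so 0.1664 mm².
Toolpath length = 421 cm³ / 0.1664 mm² = 421000 / 0.1664 = 2530048.1 mm.
Print-move time = 2530048.1 / 127, so 19921.6 s.
In the requested units: 19921.6 s = 5.53 hours.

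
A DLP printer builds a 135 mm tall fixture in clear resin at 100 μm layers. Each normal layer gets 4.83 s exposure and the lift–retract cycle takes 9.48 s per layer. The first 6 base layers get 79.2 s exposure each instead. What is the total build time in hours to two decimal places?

5.49 hours

Layers = ⌈135/0.1⌉ = 1350.
Base layers: 6 × (79.2 + 9.48) → 532.08 s.
Remaining layers = 1344 × (4.83 + 9.48), so 19232.64 s.
Sum: 532.08 + 19232.64 = 19764.72 s → 5.49 hours.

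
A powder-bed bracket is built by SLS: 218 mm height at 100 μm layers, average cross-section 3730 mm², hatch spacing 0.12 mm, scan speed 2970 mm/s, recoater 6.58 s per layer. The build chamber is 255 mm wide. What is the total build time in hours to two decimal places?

Layers = ⌈218/0.1⌉ = 2180.
Per-layer scan distance: 3730 / 0.12 → 31083.3 mm.
Per-layer scan time = 31083.3 / 2970 = 10.4658 s.
Layer cycle = 10.4658 + 6.58, so 17.0458 s.
Build time = 2180 × 17.0458 = 37159.844 s = 10.32 hours.

10.32 hours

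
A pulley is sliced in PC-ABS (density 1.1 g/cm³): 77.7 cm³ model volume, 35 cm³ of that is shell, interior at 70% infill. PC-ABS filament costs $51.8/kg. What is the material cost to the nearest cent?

Volume inside the shell: 77.7 − 35 → 42.7 cm³.
Infill volume: 0.70 × 42.7 → 29.89 cm³.
Deposited volume = 35 + 29.89, so 64.89 cm³.
Mass: 64.89 × 1.1 → 71.379 g.
At $51.8/kg: 71.379/1000 × 51.8 = $3.70.

$3.70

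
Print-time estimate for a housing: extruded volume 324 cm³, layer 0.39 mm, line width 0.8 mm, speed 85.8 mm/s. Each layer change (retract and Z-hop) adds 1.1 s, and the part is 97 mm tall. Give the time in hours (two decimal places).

Line area: 0.39 × 0.8 → 0.312 mm².
Toolpath length = 324 cm³ / 0.312 mm² = 324000 / 0.312 = 1038461.5 mm.
Time extruding = 1038461.5 / 85.8, so 12103.3 s.
Number of layers: 97 / 0.39 → 249 (rounded up).
Non-print overhead = 249 × 1.1, so 273.9 s.
Altogether 12103.3 + 273.9 = 12377.2 s, i.e. 3.44 hours.

3.44 hours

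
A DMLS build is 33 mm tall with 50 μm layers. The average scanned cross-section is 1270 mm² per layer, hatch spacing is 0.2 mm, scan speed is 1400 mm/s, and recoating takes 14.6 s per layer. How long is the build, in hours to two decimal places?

3.51 hours

Layers = ⌈33/0.05⌉ = 660.
Hatch length per layer: 1270 / 0.2 → 6350 mm.
Per-layer scan time = 6350 / 1400 = 4.5357 s.
Time per layer = 4.5357 + 14.6 = 19.1357 s.
Total: 660 × 19.1357 s = 12629.562 s → 3.51 hours.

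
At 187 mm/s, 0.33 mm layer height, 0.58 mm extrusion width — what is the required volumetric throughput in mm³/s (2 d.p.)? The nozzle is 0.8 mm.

35.79

A = 0.33 × 0.58, so 0.1914 mm².
Volumetric flow = 187 × 0.1914 = 35.79 mm³/s.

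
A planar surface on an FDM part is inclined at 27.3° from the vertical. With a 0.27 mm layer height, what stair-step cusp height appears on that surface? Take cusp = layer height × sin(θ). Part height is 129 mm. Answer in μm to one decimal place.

123.8 μm

h_c = t·sin θ = 0.27 × 0.4586 = 0.123822 mm (123.8 μm).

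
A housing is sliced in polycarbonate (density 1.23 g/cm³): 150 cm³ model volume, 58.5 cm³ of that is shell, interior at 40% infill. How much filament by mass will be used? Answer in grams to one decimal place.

117.0 g

Interior volume = 150 − 58.5, so 91.5 cm³.
Deposited infill = 0.40 × 91.5, so 36.6 cm³.
Total printed volume = 58.5 + 36.6 = 95.1 cm³.
Mass = 95.1 × 1.23 = 116.973 g.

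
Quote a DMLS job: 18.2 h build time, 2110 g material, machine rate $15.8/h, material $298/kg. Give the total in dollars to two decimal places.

$916.34

Machine cost: 15.8 × 18.2 → $287.56.
Material cost = 298 × 2110/1000, so $628.78.
Total = 287.56 + 628.78 = $916.34.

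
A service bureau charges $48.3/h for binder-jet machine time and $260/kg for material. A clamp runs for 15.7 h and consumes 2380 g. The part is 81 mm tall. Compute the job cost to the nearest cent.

Time charge: 48.3 × 15.7 → $758.31.
Material cost = 260 × 2380/1000 = $618.80.
Job cost: 758.31 + 618.80 = $1377.11.

$1377.11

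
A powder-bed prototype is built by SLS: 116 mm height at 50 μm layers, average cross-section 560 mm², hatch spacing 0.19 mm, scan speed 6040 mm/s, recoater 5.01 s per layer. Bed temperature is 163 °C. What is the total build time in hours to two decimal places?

3.54 hours

Number of layers: 116 / 0.05 → 2320 (rounded up).
Hatch length per layer = 560 / 0.19 = 2947.4 mm.
Scan time per layer = 2947.4 / 6040, so 0.488 s.
Time per layer = 0.488 + 5.01, so 5.498 s.
2320 layers × 5.498 s/layer = 12755.36 s, i.e. 3.54 hours.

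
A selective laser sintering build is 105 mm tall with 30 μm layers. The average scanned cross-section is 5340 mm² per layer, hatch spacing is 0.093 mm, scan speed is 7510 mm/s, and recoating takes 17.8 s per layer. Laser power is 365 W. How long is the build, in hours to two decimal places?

Layers = ⌈105/0.03⌉ = 3500.
Hatch length per layer: 5340 / 0.093 → 57419.4 mm.
Scan time per layer: 57419.4 / 7510 → 7.6457 s.
Per-layer time = 7.6457 + 17.8, so 25.4457 s.
Total: 3500 × 25.4457 s = 89059.95 s → 24.74 hours.

24.74 hours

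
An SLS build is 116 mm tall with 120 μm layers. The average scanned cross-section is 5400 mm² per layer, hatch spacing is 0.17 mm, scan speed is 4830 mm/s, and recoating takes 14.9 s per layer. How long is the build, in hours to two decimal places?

Layer count = ceil(116 / 0.12) = 967.
Hatch length per layer: 5400 / 0.17 → 31764.7 mm.
Per-layer scan time = 31764.7 / 4830, so 6.5765 s.
Time per layer = 6.5765 + 14.9 = 21.4765 s.
967 layers × 21.4765 s/layer = 20767.7755 s, i.e. 5.77 hours.

5.77 hours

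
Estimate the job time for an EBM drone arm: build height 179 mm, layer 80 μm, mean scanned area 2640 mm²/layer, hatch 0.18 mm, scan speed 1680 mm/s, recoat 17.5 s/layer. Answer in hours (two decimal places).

Layer count = ceil(179 / 0.08) = 2238.
Scan path per layer: 2640 / 0.18 → 14666.7 mm.
Beam time per layer = 14666.7 / 1680, so 8.7302 s.
Per-layer time = 8.7302 + 17.5 = 26.2302 s.
2238 layers × 26.2302 s/layer = 58703.1876 s, i.e. 16.31 hours.

16.31 hours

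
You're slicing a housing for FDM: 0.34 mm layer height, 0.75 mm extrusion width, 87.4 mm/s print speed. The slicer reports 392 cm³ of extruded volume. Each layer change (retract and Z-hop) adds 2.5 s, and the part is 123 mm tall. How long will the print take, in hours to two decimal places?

5.14 hours

Line area = 0.34 × 0.75, so 0.255 mm².
Total extruded path = 392000/0.255 = 1537254.9 mm.
Print-move time = 1537254.9 / 87.4 = 17588.7 s.
Layer count = ceil(123 / 0.34) = 362.
Z-hop total = 362 × 2.5, so 905 s.
Total = 17588.7 + 905 = 18493.7 s = 5.14 hours.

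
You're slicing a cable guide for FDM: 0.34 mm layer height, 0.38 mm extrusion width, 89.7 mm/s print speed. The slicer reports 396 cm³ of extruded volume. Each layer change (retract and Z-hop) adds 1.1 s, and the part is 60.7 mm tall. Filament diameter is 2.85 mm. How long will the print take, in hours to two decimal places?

9.55 hours

Line area = 0.34 × 0.38 = 0.1292 mm².
Toolpath length = 396 cm³ / 0.1292 mm² = 396000 / 0.1292 = 3065015.5 mm.
Time extruding = 3065015.5 / 89.7 = 34169.6 s.
Layer count = ceil(60.7 / 0.34) = 179.
Non-print overhead = 179 × 1.1, so 196.9 s.
Total = 34169.6 + 196.9 = 34366.5 s = 9.55 hours.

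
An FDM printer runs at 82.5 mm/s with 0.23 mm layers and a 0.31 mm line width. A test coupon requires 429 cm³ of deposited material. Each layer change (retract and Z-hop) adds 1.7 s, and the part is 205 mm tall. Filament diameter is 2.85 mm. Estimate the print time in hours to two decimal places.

Line area = 0.23 × 0.31, so 0.0713 mm².
Path length: 429000 mm³ / 0.0713 mm² → 6016830.3 mm.
Time extruding: 6016830.3 / 82.5 → 72931.3 s.
Number of layers: 205 / 0.23 → 892 (rounded up).
Non-print overhead = 892 × 1.7 = 1516.4 s.
Altogether 72931.3 + 1516.4 = 74447.7 s, i.e. 20.68 hours.

20.68 hours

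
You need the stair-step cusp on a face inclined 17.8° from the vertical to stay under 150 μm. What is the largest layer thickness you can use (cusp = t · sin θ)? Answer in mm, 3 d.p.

sin(17.8°) = 0.3057; t_max = 0.15/0.3057 = 0.491 mm.

0.491 mm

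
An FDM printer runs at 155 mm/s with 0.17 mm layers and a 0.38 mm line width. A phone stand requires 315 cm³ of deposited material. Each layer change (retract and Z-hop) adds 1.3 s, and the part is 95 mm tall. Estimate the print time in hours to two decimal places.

8.94 hours

Extrusion cross-section: 0.17 × 0.38 → 0.0646 mm².
Total extruded path = 315000/0.0646 = 4876161 mm.
Time extruding = 4876161 / 155, so 31459.1 s.
Layer count = ceil(95 / 0.17) = 559.
Layer-change overhead = 559 × 1.3, so 726.7 s.
Altogether 31459.1 + 726.7 = 32185.8 s, i.e. 8.94 hours.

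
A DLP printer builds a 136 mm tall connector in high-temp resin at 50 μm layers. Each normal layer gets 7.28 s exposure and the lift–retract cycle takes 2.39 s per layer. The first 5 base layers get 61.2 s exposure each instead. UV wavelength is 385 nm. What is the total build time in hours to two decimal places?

Layers = ⌈136/0.05⌉ = 2720.
Burn-in layers = 5 × (61.2 + 2.39), so 317.95 s.
Regular layers = 2715 × (7.28 + 2.39) = 26254.05 s.
Total = 317.95 + 26254.05 = 26572 s = 7.38 hours.

7.38 hours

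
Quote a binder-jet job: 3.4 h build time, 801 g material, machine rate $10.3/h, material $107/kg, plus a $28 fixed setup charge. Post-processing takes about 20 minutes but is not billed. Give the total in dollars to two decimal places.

$148.73

Machine cost = 10.3 × 3.4 = $35.02.
Material cost = 107 × 801/1000 = $85.707.
Total = 35.02 + 85.707 + 28 = 148.727 ≈ $148.73.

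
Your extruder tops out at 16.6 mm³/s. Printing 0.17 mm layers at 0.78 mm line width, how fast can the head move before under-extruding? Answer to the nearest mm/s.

125 mm/s

Bead cross-section = 0.17 × 0.78, so 0.1326 mm².
v_max = Q/A = 16.6/0.1326 = 125.19 mm/s → 125 mm/s.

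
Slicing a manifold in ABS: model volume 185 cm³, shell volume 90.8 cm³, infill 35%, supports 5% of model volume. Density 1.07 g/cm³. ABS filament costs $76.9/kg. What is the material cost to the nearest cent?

$10.95

Volume inside the shell = 185 − 90.8, so 94.2 cm³.
Infill volume = 0.35 × 94.2 = 32.97 cm³.
Support = 0.05 × 185 = 9.25 cm³.
Total printed volume: 90.8 + 32.97 + 9.25 → 133.02 cm³.
Mass = 133.02 × 1.07, so 142.3314 g.
Cost = 142.3314 g / 1000 × $76.9/kg = $10.95.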